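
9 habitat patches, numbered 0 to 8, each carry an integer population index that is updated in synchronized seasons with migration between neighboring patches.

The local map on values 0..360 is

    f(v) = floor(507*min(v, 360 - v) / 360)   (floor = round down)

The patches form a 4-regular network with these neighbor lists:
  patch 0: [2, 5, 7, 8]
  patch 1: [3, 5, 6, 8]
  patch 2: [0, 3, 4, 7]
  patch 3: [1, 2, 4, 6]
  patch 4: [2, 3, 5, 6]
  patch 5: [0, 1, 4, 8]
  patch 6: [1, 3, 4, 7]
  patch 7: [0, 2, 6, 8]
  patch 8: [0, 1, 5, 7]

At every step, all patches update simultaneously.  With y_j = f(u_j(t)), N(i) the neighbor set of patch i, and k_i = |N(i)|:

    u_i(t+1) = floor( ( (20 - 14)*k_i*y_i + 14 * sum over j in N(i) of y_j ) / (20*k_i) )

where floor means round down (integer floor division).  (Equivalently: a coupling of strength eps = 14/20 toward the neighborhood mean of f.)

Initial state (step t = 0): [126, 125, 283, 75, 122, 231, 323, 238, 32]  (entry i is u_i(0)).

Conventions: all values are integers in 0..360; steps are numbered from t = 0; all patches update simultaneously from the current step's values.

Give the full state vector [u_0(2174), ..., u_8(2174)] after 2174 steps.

Answer: [163, 162, 162, 161, 161, 163, 161, 163, 163]
Key observation: The state at step 11, [226, 227, 227, 228, 228, 226, 228, 226, 226], reappears at step 19: the system is in a cycle of period 8 from step 11 on.  Therefore the state at step 2174 equals the state at step 11 + ((2174 - 11) mod 8) = 14, which is [163, 162, 162, 161, 161, 163, 161, 163, 163].

Derivation:
t=0: [126, 125, 283, 75, 122, 231, 323, 238, 32]
t=1: [141, 119, 141, 120, 129, 153, 124, 118, 136]
t=2: [194, 181, 184, 176, 186, 193, 171, 182, 187]
t=3: [240, 244, 244, 246, 243, 240, 245, 243, 242]
t=4: [166, 163, 163, 161, 163, 166, 162, 164, 166]
t=5: [231, 229, 229, 227, 229, 231, 228, 230, 231]
t=6: [181, 183, 183, 185, 184, 182, 184, 182, 181]
t=7: [250, 248, 248, 247, 247, 250, 247, 250, 250]
t=8: [154, 156, 156, 158, 157, 155, 157, 155, 154]
t=9: [217, 219, 219, 220, 220, 218, 220, 218, 217]
t=10: [199, 198, 198, 197, 197, 199, 197, 199, 199]
t=11: [226, 227, 227, 228, 228, 226, 228, 226, 226]
t=12: [187, 186, 186, 185, 185, 187, 185, 187, 187]
t=13: [243, 244, 244, 245, 245, 243, 245, 243, 243]
t=14: [163, 162, 162, 161, 161, 163, 161, 163, 163]
t=15: [228, 227, 227, 226, 226, 228, 226, 228, 228]
t=16: [185, 186, 186, 187, 187, 185, 187, 185, 185]
t=17: [245, 244, 244, 243, 243, 245, 243, 245, 245]
t=18: [161, 162, 162, 163, 163, 161, 163, 161, 161]
t=19: [226, 227, 227, 228, 228, 226, 228, 226, 226]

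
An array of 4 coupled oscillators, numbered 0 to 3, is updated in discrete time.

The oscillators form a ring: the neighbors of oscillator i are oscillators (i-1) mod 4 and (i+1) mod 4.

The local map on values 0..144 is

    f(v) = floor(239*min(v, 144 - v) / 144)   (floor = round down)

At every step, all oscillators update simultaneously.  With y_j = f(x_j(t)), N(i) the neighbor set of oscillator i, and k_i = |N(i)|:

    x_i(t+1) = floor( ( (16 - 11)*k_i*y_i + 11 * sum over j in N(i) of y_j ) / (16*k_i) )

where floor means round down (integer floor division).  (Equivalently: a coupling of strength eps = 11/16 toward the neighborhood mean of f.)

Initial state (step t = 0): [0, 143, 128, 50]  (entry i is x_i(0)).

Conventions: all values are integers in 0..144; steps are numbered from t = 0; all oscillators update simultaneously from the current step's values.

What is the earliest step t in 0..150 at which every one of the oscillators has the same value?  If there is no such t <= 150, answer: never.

Simulating step by step:
t=0: [0, 143, 128, 50]  (not all equal)
t=1: [28, 9, 36, 34]  (not all equal)
t=2: [38, 40, 42, 53]  (not all equal)
t=3: [72, 66, 74, 72]  (not all equal)
t=4: [115, 114, 114, 117]  (not all equal)
t=5: [46, 48, 47, 47]  (not all equal)
t=6: [77, 77, 78, 77]  (not all equal)
t=7: [111, 110, 110, 110]  (not all equal)
t=8: [55, 55, 56, 55]  (not all equal)
t=9: [91, 91, 91, 91]  (all equal)

Answer: 9
Key observation: Synchronization is absorbing here: once all oscillators are equal they stay equal, and step 9 is the first all-equal step.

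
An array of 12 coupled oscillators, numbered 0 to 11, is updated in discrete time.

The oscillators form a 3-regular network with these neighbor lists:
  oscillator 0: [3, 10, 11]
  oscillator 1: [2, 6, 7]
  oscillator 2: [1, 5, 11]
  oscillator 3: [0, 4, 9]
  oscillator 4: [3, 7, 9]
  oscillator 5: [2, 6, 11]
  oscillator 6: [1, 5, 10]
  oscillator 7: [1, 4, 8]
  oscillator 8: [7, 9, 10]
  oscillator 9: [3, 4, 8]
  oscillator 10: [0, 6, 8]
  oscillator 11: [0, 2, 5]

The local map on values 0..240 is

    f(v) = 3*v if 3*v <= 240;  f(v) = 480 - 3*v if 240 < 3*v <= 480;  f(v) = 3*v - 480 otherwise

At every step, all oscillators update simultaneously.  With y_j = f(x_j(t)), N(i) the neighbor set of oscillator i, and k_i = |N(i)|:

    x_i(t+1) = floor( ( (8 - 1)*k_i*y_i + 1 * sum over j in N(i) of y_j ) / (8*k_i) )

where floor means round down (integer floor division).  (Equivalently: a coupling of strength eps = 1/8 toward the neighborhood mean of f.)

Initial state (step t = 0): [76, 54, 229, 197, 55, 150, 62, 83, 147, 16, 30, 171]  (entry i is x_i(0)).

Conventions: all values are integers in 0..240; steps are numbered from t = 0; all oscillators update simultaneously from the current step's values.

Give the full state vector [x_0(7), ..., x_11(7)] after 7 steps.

Simulating step by step:
t=0: [76, 54, 229, 197, 55, 150, 62, 83, 147, 16, 30, 171]
t=1: [209, 167, 190, 115, 160, 44, 174, 217, 49, 55, 97, 48]
t=2: [148, 31, 91, 131, 19, 127, 51, 156, 150, 156, 179, 141]
t=3: [39, 96, 191, 80, 54, 104, 144, 18, 29, 17, 59, 64]
t=4: [127, 176, 104, 223, 156, 160, 64, 65, 87, 65, 165, 183]
t=5: [98, 65, 151, 178, 34, 17, 170, 182, 208, 188, 34, 71]
t=6: [178, 175, 42, 62, 97, 55, 40, 76, 136, 86, 104, 197]
t=7: [66, 59, 123, 182, 191, 159, 120, 212, 88, 212, 157, 111]

Answer: [66, 59, 123, 182, 191, 159, 120, 212, 88, 212, 157, 111]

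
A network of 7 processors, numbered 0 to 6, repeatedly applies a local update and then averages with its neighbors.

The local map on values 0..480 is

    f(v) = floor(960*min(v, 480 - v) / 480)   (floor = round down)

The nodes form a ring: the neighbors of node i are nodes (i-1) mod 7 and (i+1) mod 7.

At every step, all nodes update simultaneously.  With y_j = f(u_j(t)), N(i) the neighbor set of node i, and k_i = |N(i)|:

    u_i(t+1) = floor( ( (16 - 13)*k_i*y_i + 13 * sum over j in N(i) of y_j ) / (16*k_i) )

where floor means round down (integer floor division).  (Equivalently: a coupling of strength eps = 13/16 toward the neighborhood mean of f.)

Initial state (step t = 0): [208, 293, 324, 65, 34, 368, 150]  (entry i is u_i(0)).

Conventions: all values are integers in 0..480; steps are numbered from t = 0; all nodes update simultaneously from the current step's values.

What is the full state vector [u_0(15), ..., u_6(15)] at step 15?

Simulating step by step:
t=0: [208, 293, 324, 65, 34, 368, 150]
t=1: [351, 365, 263, 178, 156, 191, 316]
t=2: [275, 324, 319, 369, 358, 331, 321]
t=3: [332, 355, 277, 271, 257, 284, 347]
t=4: [265, 332, 347, 424, 412, 362, 329]
t=5: [323, 338, 215, 184, 166, 222, 327]
t=6: [298, 355, 345, 378, 392, 342, 365]
t=7: [263, 304, 235, 219, 228, 216, 303]
t=8: [368, 433, 409, 458, 438, 410, 418]
t=9: [130, 166, 82, 100, 90, 110, 171]
t=10: [322, 234, 246, 177, 204, 253, 259]
t=11: [428, 406, 421, 422, 404, 430, 395]
t=12: [148, 117, 129, 131, 116, 149, 114]
t=13: [243, 268, 249, 248, 271, 242, 284]
t=14: [420, 459, 447, 444, 460, 418, 459]
t=15: [56, 83, 58, 56, 87, 56, 107]

Answer: [56, 83, 58, 56, 87, 56, 107]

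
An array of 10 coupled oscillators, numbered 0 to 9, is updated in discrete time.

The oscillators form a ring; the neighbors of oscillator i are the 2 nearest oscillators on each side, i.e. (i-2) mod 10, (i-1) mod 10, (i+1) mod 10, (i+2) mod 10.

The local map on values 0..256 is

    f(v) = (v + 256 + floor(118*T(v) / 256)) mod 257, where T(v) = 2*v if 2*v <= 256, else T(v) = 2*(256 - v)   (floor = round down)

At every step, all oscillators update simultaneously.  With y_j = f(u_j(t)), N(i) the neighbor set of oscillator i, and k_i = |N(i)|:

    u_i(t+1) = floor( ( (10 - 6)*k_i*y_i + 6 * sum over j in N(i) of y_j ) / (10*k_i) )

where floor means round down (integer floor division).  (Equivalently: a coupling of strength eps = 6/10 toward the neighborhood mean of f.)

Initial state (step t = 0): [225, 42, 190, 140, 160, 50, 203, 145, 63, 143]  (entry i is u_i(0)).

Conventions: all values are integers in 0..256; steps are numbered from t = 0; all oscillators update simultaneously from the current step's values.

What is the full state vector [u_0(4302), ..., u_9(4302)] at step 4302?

Simulating step by step:
t=0: [225, 42, 190, 140, 160, 50, 203, 145, 63, 143]
t=1: [204, 180, 223, 198, 224, 186, 206, 205, 197, 202]
t=2: [250, 249, 250, 250, 251, 250, 250, 250, 250, 250]
t=3: [254, 254, 254, 254, 254, 254, 254, 254, 254, 254]
t=4: [254, 254, 254, 254, 254, 254, 254, 254, 254, 254]

Answer: [254, 254, 254, 254, 254, 254, 254, 254, 254, 254]
Key observation: The state at step 3, [254, 254, 254, 254, 254, 254, 254, 254, 254, 254], reappears at step 4: the system is in a cycle of period 1 from step 3 on.  Therefore the state at step 4302 equals the state at step 3 + ((4302 - 3) mod 1) = 3, which is [254, 254, 254, 254, 254, 254, 254, 254, 254, 254].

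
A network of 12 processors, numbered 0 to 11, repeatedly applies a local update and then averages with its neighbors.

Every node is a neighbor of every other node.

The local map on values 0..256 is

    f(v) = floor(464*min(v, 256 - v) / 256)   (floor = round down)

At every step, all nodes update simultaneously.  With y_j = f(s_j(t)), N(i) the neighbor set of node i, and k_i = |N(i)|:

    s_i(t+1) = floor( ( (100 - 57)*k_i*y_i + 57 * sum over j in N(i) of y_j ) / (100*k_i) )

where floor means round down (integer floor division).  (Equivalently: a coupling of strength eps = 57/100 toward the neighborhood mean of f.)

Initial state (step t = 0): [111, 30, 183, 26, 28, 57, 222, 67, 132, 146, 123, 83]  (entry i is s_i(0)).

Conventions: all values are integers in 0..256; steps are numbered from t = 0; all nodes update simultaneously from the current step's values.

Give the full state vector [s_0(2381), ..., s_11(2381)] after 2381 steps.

Simulating step by step:
t=0: [111, 30, 183, 26, 28, 57, 222, 67, 132, 146, 123, 83]
t=1: [157, 101, 130, 98, 99, 119, 104, 126, 165, 156, 165, 137]
t=2: [186, 188, 205, 186, 186, 200, 190, 205, 181, 187, 181, 200]
t=3: [120, 119, 107, 120, 120, 110, 117, 107, 123, 119, 123, 110]
t=4: [212, 211, 203, 212, 212, 205, 210, 203, 214, 211, 214, 205]
t=5: [82, 82, 88, 82, 82, 87, 83, 88, 81, 82, 81, 87]
t=6: [149, 149, 154, 149, 149, 153, 150, 154, 149, 149, 149, 153]
t=7: [191, 191, 187, 191, 191, 188, 190, 187, 191, 191, 191, 188]
t=8: [118, 118, 121, 118, 118, 120, 119, 121, 118, 118, 118, 120]
t=9: [214, 214, 216, 214, 214, 215, 214, 216, 214, 214, 214, 215]
t=10: [75, 75, 73, 75, 75, 74, 75, 73, 75, 75, 75, 74]
t=11: [134, 134, 133, 134, 134, 134, 134, 133, 134, 134, 134, 134]
t=12: [221, 221, 221, 221, 221, 221, 221, 221, 221, 221, 221, 221]
t=13: [63, 63, 63, 63, 63, 63, 63, 63, 63, 63, 63, 63]
t=14: [114, 114, 114, 114, 114, 114, 114, 114, 114, 114, 114, 114]
t=15: [206, 206, 206, 206, 206, 206, 206, 206, 206, 206, 206, 206]
t=16: [90, 90, 90, 90, 90, 90, 90, 90, 90, 90, 90, 90]
t=17: [163, 163, 163, 163, 163, 163, 163, 163, 163, 163, 163, 163]
t=18: [168, 168, 168, 168, 168, 168, 168, 168, 168, 168, 168, 168]
t=19: [159, 159, 159, 159, 159, 159, 159, 159, 159, 159, 159, 159]
t=20: [175, 175, 175, 175, 175, 175, 175, 175, 175, 175, 175, 175]
t=21: [146, 146, 146, 146, 146, 146, 146, 146, 146, 146, 146, 146]
t=22: [199, 199, 199, 199, 199, 199, 199, 199, 199, 199, 199, 199]
t=23: [103, 103, 103, 103, 103, 103, 103, 103, 103, 103, 103, 103]
t=24: [186, 186, 186, 186, 186, 186, 186, 186, 186, 186, 186, 186]
t=25: [126, 126, 126, 126, 126, 126, 126, 126, 126, 126, 126, 126]
t=26: [228, 228, 228, 228, 228, 228, 228, 228, 228, 228, 228, 228]
t=27: [50, 50, 50, 50, 50, 50, 50, 50, 50, 50, 50, 50]
t=28: [90, 90, 90, 90, 90, 90, 90, 90, 90, 90, 90, 90]

Answer: [163, 163, 163, 163, 163, 163, 163, 163, 163, 163, 163, 163]
Key observation: The state at step 16, [90, 90, 90, 90, 90, 90, 90, 90, 90, 90, 90, 90], reappears at step 28: the system is in a cycle of period 12 from step 16 on.  Therefore the state at step 2381 equals the state at step 16 + ((2381 - 16) mod 12) = 17, which is [163, 163, 163, 163, 163, 163, 163, 163, 163, 163, 163, 163].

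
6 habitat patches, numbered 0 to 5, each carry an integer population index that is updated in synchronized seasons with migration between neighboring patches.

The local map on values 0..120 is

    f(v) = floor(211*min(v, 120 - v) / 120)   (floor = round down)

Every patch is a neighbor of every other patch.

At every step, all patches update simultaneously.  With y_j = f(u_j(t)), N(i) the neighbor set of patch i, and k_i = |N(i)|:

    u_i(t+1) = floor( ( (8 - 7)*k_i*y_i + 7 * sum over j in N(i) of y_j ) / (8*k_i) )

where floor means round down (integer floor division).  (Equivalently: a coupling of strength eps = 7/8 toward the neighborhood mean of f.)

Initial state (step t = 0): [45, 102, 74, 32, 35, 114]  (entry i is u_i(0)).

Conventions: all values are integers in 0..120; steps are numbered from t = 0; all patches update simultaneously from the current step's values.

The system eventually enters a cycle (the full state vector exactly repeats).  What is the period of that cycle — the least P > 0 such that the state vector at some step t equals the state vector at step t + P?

Answer: 3
Key observation: The state at step 5, [58, 58, 58, 58, 58, 58], reappears at step 8 — and no state repeats earlier — so the cycle the system enters has period 3.

Derivation:
t=0: [45, 102, 74, 32, 35, 114]
t=1: [51, 53, 51, 52, 52, 54]
t=2: [91, 91, 91, 91, 91, 91]
t=3: [50, 50, 50, 50, 50, 50]
t=4: [87, 87, 87, 87, 87, 87]
t=5: [58, 58, 58, 58, 58, 58]
t=6: [101, 101, 101, 101, 101, 101]
t=7: [33, 33, 33, 33, 33, 33]
t=8: [58, 58, 58, 58, 58, 58]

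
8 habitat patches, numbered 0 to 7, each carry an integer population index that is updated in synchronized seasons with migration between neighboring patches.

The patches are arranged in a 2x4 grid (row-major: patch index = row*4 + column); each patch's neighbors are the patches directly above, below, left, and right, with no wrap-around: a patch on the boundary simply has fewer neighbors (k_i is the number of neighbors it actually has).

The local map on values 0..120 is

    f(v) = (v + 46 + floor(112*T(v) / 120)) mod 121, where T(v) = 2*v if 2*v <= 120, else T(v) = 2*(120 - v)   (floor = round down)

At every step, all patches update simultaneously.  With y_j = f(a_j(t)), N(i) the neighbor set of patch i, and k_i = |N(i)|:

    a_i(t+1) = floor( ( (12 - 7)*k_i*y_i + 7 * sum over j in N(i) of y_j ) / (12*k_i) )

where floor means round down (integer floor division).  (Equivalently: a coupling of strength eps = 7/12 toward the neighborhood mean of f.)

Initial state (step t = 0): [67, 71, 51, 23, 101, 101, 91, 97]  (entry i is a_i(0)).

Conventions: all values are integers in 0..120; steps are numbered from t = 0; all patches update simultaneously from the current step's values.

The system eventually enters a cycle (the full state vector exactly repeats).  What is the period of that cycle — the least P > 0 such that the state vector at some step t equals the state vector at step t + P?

Answer: 2
Key observation: The state at step 5, [77, 77, 77, 78, 77, 77, 77, 78], reappears at step 7 — and no state repeats earlier — so the cycle the system enters has period 2.

Derivation:
t=0: [67, 71, 51, 23, 101, 101, 91, 97]
t=1: [80, 79, 81, 85, 69, 67, 67, 79]
t=2: [82, 81, 80, 77, 86, 87, 85, 81]
t=3: [76, 77, 78, 79, 74, 74, 75, 78]
t=4: [83, 82, 81, 80, 83, 83, 82, 81]
t=5: [77, 77, 77, 78, 77, 77, 77, 78]
t=6: [82, 82, 81, 81, 82, 82, 81, 81]
t=7: [77, 77, 77, 78, 77, 77, 77, 78]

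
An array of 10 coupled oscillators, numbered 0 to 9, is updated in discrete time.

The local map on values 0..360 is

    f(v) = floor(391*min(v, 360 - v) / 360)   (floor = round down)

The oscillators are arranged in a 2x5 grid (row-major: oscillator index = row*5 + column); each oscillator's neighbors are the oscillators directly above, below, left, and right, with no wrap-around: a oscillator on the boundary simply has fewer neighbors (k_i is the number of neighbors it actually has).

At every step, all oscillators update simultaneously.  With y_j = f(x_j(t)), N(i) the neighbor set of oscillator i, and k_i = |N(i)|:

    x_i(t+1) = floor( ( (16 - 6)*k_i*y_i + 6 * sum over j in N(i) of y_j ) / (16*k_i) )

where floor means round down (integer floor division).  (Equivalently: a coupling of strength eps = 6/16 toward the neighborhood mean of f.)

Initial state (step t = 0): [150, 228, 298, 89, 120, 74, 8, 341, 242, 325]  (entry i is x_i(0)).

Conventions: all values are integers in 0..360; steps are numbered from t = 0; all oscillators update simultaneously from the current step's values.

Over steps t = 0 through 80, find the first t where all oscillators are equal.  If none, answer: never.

Simulating step by step:
t=0: [150, 228, 298, 89, 120, 74, 8, 341, 242, 325]  (not all equal)
t=1: [143, 119, 74, 100, 106, 81, 35, 37, 99, 72]  (not all equal)
t=2: [137, 114, 84, 105, 106, 90, 55, 53, 95, 90]  (not all equal)
t=3: [133, 114, 93, 109, 111, 99, 71, 67, 97, 101]  (not all equal)
t=4: [133, 117, 102, 114, 117, 108, 85, 80, 103, 110]  (not all equal)
t=5: [135, 122, 110, 120, 124, 117, 98, 92, 110, 119]  (not all equal)
t=6: [139, 128, 119, 127, 132, 126, 111, 104, 119, 128]  (not all equal)
t=7: [145, 136, 129, 135, 141, 135, 123, 117, 129, 137]  (not all equal)
t=8: [153, 145, 140, 145, 150, 145, 135, 131, 140, 147]  (not all equal)
t=9: [162, 156, 152, 156, 160, 156, 148, 145, 152, 158]  (not all equal)
t=10: [172, 168, 165, 168, 171, 168, 161, 159, 165, 170]  (not all equal)
t=11: [184, 181, 178, 181, 184, 181, 175, 174, 179, 183]  (not all equal)
t=12: [192, 193, 192, 193, 191, 192, 190, 189, 193, 192]  (not all equal)
t=13: [181, 181, 182, 181, 182, 182, 183, 184, 181, 182]  (not all equal)
t=14: [193, 193, 193, 193, 193, 193, 192, 191, 193, 193]  (not all equal)
t=15: [181, 181, 181, 181, 181, 181, 181, 182, 181, 181]  (not all equal)
t=16: [194, 194, 193, 194, 194, 194, 193, 193, 193, 194]  (not all equal)
t=17: [180, 180, 180, 180, 180, 180, 180, 181, 180, 180]  (not all equal)
t=18: [195, 195, 194, 195, 195, 195, 194, 194, 194, 195]  (not all equal)
t=19: [179, 179, 179, 179, 179, 179, 179, 180, 179, 179]  (not all equal)
t=20: [194, 194, 194, 194, 194, 194, 194, 194, 194, 194]  (all equal)

Answer: 20
Key observation: Synchronization is absorbing here: once all oscillators are equal they stay equal, and step 20 is the first all-equal step.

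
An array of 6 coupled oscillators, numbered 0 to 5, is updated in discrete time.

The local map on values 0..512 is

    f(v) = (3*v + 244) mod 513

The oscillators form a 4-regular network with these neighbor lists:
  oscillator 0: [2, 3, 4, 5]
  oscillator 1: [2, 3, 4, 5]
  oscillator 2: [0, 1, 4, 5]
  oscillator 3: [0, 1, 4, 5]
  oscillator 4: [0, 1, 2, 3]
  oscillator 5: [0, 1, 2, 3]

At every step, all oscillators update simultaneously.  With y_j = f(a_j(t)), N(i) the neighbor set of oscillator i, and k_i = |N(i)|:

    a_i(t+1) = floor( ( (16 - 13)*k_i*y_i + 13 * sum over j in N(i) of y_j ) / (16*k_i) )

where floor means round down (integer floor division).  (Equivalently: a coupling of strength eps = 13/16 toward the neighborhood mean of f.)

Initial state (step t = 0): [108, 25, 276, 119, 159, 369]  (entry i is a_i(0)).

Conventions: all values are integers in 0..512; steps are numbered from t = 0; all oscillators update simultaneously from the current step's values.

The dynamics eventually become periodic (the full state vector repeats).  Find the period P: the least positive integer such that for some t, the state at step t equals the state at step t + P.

Simulating step by step:
t=0: [108, 25, 276, 119, 159, 369]
t=1: [145, 195, 192, 200, 142, 164]
t=2: [237, 266, 232, 237, 256, 269]
t=3: [365, 285, 279, 282, 363, 274]
t=4: [153, 108, 159, 160, 160, 110]
t=5: [175, 150, 144, 144, 174, 146]
t=6: [199, 185, 205, 205, 202, 186]
t=7: [329, 321, 316, 316, 328, 319]
t=8: [182, 177, 186, 186, 183, 178]
t=9: [280, 277, 274, 274, 279, 276]
t=10: [47, 45, 49, 49, 48, 46]
t=11: [387, 386, 384, 384, 386, 385]
t=12: [373, 372, 374, 374, 374, 373]
t=13: [338, 338, 337, 337, 338, 337]
t=14: [230, 230, 230, 230, 230, 230]
t=15: [421, 421, 421, 421, 421, 421]
t=16: [481, 481, 481, 481, 481, 481]
t=17: [148, 148, 148, 148, 148, 148]
t=18: [175, 175, 175, 175, 175, 175]
t=19: [256, 256, 256, 256, 256, 256]
t=20: [499, 499, 499, 499, 499, 499]
t=21: [202, 202, 202, 202, 202, 202]
t=22: [337, 337, 337, 337, 337, 337]
t=23: [229, 229, 229, 229, 229, 229]
t=24: [418, 418, 418, 418, 418, 418]
t=25: [472, 472, 472, 472, 472, 472]
t=26: [121, 121, 121, 121, 121, 121]
t=27: [94, 94, 94, 94, 94, 94]
t=28: [13, 13, 13, 13, 13, 13]
t=29: [283, 283, 283, 283, 283, 283]
t=30: [67, 67, 67, 67, 67, 67]
t=31: [445, 445, 445, 445, 445, 445]
t=32: [40, 40, 40, 40, 40, 40]
t=33: [364, 364, 364, 364, 364, 364]
t=34: [310, 310, 310, 310, 310, 310]
t=35: [148, 148, 148, 148, 148, 148]

Answer: 18
Key observation: The state at step 17, [148, 148, 148, 148, 148, 148], reappears at step 35 — and no state repeats earlier — so the cycle the system enters has period 18.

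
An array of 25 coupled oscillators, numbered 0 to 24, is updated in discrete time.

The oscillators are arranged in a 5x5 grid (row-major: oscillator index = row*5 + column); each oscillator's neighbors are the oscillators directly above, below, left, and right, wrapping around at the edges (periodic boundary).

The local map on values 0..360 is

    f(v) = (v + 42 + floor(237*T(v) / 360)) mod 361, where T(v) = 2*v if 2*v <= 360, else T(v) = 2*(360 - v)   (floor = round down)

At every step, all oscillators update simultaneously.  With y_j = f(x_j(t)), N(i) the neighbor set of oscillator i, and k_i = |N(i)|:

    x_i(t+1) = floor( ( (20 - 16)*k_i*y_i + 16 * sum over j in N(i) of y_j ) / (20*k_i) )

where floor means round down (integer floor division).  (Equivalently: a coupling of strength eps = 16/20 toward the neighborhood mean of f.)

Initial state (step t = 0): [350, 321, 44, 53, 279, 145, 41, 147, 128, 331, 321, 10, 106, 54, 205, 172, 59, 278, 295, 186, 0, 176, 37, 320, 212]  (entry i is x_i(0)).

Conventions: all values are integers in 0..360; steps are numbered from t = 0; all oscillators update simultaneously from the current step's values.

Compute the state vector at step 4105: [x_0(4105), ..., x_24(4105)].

Answer: [80, 80, 80, 80, 80, 80, 80, 80, 80, 80, 80, 80, 80, 80, 80, 80, 80, 80, 80, 80, 80, 80, 80, 80, 80]
Key observation: The state at step 11, [83, 83, 83, 83, 83, 83, 83, 83, 83, 83, 83, 83, 83, 83, 83, 83, 83, 83, 83, 83, 83, 83, 83, 83, 83], reappears at step 15: the system is in a cycle of period 4 from step 11 on.  Therefore the state at step 4105 equals the state at step 11 + ((4105 - 11) mod 4) = 13, which is [80, 80, 80, 80, 80, 80, 80, 80, 80, 80, 80, 80, 80, 80, 80, 80, 80, 80, 80, 80, 80, 80, 80, 80, 80].

Derivation:
t=0: [350, 321, 44, 53, 279, 145, 41, 147, 128, 331, 321, 10, 106, 54, 205, 172, 59, 278, 295, 186, 0, 176, 37, 320, 212]
t=1: [44, 92, 101, 152, 82, 59, 58, 185, 148, 112, 60, 143, 121, 188, 91, 89, 95, 143, 88, 82, 68, 97, 95, 98, 68]
t=2: [201, 223, 184, 166, 181, 195, 143, 178, 109, 197, 174, 190, 107, 187, 212, 224, 160, 220, 170, 235, 211, 248, 216, 201, 225]
t=3: [90, 71, 84, 128, 85, 74, 75, 156, 127, 132, 88, 106, 131, 167, 87, 77, 78, 117, 85, 81, 84, 77, 86, 79, 87]
t=4: [228, 225, 212, 274, 283, 254, 192, 234, 226, 275, 241, 262, 210, 245, 226, 230, 252, 271, 214, 234, 233, 225, 247, 257, 234]
t=5: [77, 85, 78, 75, 72, 79, 80, 86, 75, 74, 77, 81, 77, 83, 77, 79, 76, 79, 77, 82, 81, 79, 77, 76, 75]
t=6: [224, 226, 227, 215, 214, 221, 232, 225, 223, 216, 223, 222, 229, 221, 223, 224, 224, 220, 225, 222, 222, 226, 222, 217, 220]
t=7: [84, 82, 83, 85, 85, 84, 83, 82, 84, 85, 84, 83, 83, 83, 84, 84, 84, 83, 84, 84, 84, 83, 84, 84, 85]
t=8: [235, 233, 234, 236, 237, 236, 233, 233, 235, 236, 235, 234, 233, 235, 236, 236, 234, 235, 235, 236, 236, 234, 234, 236, 236]
t=9: [80, 80, 80, 79, 79, 80, 80, 80, 80, 79, 80, 80, 80, 80, 80, 80, 80, 80, 80, 80, 80, 80, 80, 80, 79]
t=10: [226, 227, 226, 226, 225, 226, 227, 227, 226, 226, 227, 227, 227, 227, 226, 227, 227, 227, 227, 226, 226, 227, 227, 226, 226]
t=11: [83, 83, 83, 83, 83, 83, 83, 83, 83, 83, 83, 83, 83, 83, 83, 83, 83, 83, 83, 83, 83, 83, 83, 83, 83]
t=12: [234, 234, 234, 234, 234, 234, 234, 234, 234, 234, 234, 234, 234, 234, 234, 234, 234, 234, 234, 234, 234, 234, 234, 234, 234]
t=13: [80, 80, 80, 80, 80, 80, 80, 80, 80, 80, 80, 80, 80, 80, 80, 80, 80, 80, 80, 80, 80, 80, 80, 80, 80]
t=14: [227, 227, 227, 227, 227, 227, 227, 227, 227, 227, 227, 227, 227, 227, 227, 227, 227, 227, 227, 227, 227, 227, 227, 227, 227]
t=15: [83, 83, 83, 83, 83, 83, 83, 83, 83, 83, 83, 83, 83, 83, 83, 83, 83, 83, 83, 83, 83, 83, 83, 83, 83]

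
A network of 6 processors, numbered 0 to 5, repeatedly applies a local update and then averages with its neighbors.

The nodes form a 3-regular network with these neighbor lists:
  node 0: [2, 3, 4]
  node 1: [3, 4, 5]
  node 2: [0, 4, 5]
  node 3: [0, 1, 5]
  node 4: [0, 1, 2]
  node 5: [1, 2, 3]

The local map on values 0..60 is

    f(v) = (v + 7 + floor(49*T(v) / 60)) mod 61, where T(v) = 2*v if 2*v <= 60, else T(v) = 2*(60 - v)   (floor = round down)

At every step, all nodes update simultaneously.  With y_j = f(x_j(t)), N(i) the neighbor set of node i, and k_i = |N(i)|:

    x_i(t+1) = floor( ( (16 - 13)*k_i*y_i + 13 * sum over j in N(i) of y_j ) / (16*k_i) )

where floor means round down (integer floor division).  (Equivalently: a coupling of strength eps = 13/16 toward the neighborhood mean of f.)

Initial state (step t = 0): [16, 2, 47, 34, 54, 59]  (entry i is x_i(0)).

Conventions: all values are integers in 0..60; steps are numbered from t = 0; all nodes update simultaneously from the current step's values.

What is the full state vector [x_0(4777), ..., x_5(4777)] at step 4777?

Answer: [11, 11, 11, 11, 11, 11]
Key observation: The state at step 23, [25, 25, 25, 25, 25, 25], reappears at step 30: the system is in a cycle of period 7 from step 23 on.  Therefore the state at step 4777 equals the state at step 23 + ((4777 - 23) mod 7) = 24, which is [11, 11, 11, 11, 11, 11].

Derivation:
t=0: [16, 2, 47, 34, 54, 59]
t=1: [21, 12, 19, 22, 22, 14]
t=2: [17, 20, 23, 22, 26, 34]
t=3: [15, 21, 24, 36, 34, 22]
t=4: [22, 12, 20, 17, 19, 8]
t=5: [45, 43, 34, 28, 37, 45]
t=6: [19, 17, 17, 16, 18, 18]
t=7: [52, 52, 54, 53, 53, 51]
t=8: [9, 10, 10, 10, 10, 10]
t=9: [32, 33, 32, 32, 32, 33]
t=10: [23, 23, 23, 23, 23, 23]
t=11: [6, 6, 6, 6, 6, 6]
t=12: [22, 22, 22, 22, 22, 22]
t=13: [3, 3, 3, 3, 3, 3]
t=14: [14, 14, 14, 14, 14, 14]
t=15: [43, 43, 43, 43, 43, 43]
t=16: [16, 16, 16, 16, 16, 16]
t=17: [49, 49, 49, 49, 49, 49]
t=18: [12, 12, 12, 12, 12, 12]
t=19: [38, 38, 38, 38, 38, 38]
t=20: [19, 19, 19, 19, 19, 19]
t=21: [57, 57, 57, 57, 57, 57]
t=22: [7, 7, 7, 7, 7, 7]
t=23: [25, 25, 25, 25, 25, 25]
t=24: [11, 11, 11, 11, 11, 11]
t=25: [35, 35, 35, 35, 35, 35]
t=26: [21, 21, 21, 21, 21, 21]
t=27: [1, 1, 1, 1, 1, 1]
t=28: [9, 9, 9, 9, 9, 9]
t=29: [30, 30, 30, 30, 30, 30]
t=30: [25, 25, 25, 25, 25, 25]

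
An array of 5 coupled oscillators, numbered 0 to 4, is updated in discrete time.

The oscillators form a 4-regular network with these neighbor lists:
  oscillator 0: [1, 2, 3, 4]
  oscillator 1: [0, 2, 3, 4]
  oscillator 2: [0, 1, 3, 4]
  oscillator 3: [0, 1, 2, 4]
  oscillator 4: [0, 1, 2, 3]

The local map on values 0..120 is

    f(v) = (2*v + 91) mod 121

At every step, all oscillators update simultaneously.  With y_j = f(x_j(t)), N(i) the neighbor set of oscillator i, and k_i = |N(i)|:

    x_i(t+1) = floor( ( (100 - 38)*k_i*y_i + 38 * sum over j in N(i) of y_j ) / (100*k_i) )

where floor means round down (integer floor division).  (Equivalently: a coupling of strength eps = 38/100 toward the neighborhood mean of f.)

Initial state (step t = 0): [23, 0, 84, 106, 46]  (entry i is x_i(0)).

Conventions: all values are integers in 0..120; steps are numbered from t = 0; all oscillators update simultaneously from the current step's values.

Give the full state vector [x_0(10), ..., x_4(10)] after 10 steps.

Answer: [49, 26, 50, 73, 74]

Derivation:
t=0: [23, 0, 84, 106, 46]
t=1: [31, 71, 32, 55, 56]
t=2: [49, 91, 50, 74, 75]
t=3: [74, 54, 75, 100, 101]
t=4: [101, 80, 102, 65, 66]
t=5: [56, 34, 57, 82, 83]
t=6: [65, 41, 66, 28, 29]
t=7: [81, 56, 82, 42, 43]
t=8: [26, 63, 27, 48, 49]
t=9: [37, 76, 38, 60, 61]
t=10: [49, 26, 50, 73, 74]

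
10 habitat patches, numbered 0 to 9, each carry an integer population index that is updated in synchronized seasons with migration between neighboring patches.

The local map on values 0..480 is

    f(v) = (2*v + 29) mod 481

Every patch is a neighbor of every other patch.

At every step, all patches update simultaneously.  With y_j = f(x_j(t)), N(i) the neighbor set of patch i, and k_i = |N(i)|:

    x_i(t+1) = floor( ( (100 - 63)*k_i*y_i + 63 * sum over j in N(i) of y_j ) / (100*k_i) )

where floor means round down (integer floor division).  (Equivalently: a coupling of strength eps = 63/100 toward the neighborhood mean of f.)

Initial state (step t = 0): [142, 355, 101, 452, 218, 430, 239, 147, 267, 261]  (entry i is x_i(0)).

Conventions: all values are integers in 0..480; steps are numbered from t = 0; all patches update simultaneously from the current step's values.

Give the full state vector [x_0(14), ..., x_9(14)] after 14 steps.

Simulating step by step:
t=0: [142, 355, 101, 452, 218, 430, 239, 147, 267, 261]
t=1: [277, 261, 253, 319, 323, 306, 191, 280, 208, 204]
t=2: [182, 172, 167, 207, 209, 199, 274, 184, 285, 282]
t=3: [339, 333, 330, 354, 355, 349, 250, 340, 257, 255]
t=4: [194, 190, 188, 203, 203, 200, 140, 194, 144, 143]
t=5: [397, 394, 393, 402, 402, 400, 364, 397, 367, 366]
t=6: [329, 327, 327, 332, 332, 331, 309, 329, 311, 311]
t=7: [198, 197, 197, 200, 200, 199, 186, 198, 187, 187]
t=8: [420, 420, 420, 421, 421, 421, 413, 420, 414, 414]
t=9: [385, 385, 385, 386, 386, 386, 381, 385, 382, 382]
t=10: [317, 317, 317, 317, 317, 317, 314, 317, 315, 315]
t=11: [181, 181, 181, 181, 181, 181, 179, 181, 179, 179]
t=12: [390, 390, 390, 390, 390, 390, 388, 390, 388, 388]
t=13: [327, 327, 327, 327, 327, 327, 325, 327, 325, 325]
t=14: [201, 201, 201, 201, 201, 201, 199, 201, 199, 199]

Answer: [201, 201, 201, 201, 201, 201, 199, 201, 199, 199]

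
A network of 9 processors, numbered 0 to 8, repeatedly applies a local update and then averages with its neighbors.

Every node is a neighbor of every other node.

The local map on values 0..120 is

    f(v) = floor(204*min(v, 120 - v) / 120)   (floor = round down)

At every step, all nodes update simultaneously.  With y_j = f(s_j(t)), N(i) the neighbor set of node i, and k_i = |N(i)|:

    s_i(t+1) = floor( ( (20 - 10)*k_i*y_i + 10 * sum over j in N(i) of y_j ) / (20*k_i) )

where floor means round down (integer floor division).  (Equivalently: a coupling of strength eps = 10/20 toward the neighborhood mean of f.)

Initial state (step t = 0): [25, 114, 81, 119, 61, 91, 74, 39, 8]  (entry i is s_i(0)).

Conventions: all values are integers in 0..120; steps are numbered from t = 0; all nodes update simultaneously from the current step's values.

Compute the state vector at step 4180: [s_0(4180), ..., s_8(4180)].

Simulating step by step:
t=0: [25, 114, 81, 119, 61, 91, 74, 39, 8]
t=1: [44, 30, 55, 27, 70, 48, 60, 55, 32]
t=2: [74, 64, 83, 62, 79, 77, 87, 83, 66]
t=3: [76, 84, 69, 85, 72, 74, 67, 69, 82]
t=4: [74, 69, 80, 68, 77, 76, 81, 80, 70]
t=5: [77, 80, 72, 81, 74, 75, 71, 72, 80]
t=6: [74, 71, 77, 71, 76, 75, 78, 77, 71]
t=7: [77, 79, 75, 79, 75, 76, 74, 75, 79]
t=8: [73, 71, 74, 71, 74, 73, 75, 74, 71]
t=9: [79, 81, 78, 81, 78, 79, 78, 78, 81]
t=10: [68, 67, 69, 67, 69, 68, 69, 69, 67]
t=11: [87, 88, 87, 88, 87, 87, 87, 87, 88]
t=12: [55, 54, 55, 54, 55, 55, 55, 55, 54]
t=13: [92, 91, 92, 91, 92, 92, 92, 92, 91]
t=14: [47, 48, 47, 48, 47, 47, 47, 47, 48]
t=15: [79, 80, 79, 80, 79, 79, 79, 79, 80]
t=16: [68, 68, 68, 68, 68, 68, 68, 68, 68]
t=17: [88, 88, 88, 88, 88, 88, 88, 88, 88]
t=18: [54, 54, 54, 54, 54, 54, 54, 54, 54]
t=19: [91, 91, 91, 91, 91, 91, 91, 91, 91]
t=20: [49, 49, 49, 49, 49, 49, 49, 49, 49]
t=21: [83, 83, 83, 83, 83, 83, 83, 83, 83]
t=22: [62, 62, 62, 62, 62, 62, 62, 62, 62]
t=23: [98, 98, 98, 98, 98, 98, 98, 98, 98]
t=24: [37, 37, 37, 37, 37, 37, 37, 37, 37]
t=25: [62, 62, 62, 62, 62, 62, 62, 62, 62]

Answer: [62, 62, 62, 62, 62, 62, 62, 62, 62]
Key observation: The state at step 22, [62, 62, 62, 62, 62, 62, 62, 62, 62], reappears at step 25: the system is in a cycle of period 3 from step 22 on.  Therefore the state at step 4180 equals the state at step 22 + ((4180 - 22) mod 3) = 22, which is [62, 62, 62, 62, 62, 62, 62, 62, 62].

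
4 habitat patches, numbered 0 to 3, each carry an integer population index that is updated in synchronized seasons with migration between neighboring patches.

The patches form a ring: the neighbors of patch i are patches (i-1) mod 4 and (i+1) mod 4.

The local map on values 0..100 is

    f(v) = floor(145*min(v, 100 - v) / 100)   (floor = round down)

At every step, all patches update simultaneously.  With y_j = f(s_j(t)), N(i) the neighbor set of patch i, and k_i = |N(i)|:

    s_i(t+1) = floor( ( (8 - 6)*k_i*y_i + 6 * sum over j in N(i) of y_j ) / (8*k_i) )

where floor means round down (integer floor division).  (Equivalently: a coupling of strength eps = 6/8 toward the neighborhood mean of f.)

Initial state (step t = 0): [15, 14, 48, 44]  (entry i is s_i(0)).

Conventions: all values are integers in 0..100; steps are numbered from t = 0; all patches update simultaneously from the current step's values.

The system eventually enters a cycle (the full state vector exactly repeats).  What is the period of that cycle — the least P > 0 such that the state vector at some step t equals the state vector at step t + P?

Answer: 2
Key observation: The state at step 16, [60, 60, 60, 60], reappears at step 18 — and no state repeats earlier — so the cycle the system enters has period 2.

Derivation:
t=0: [15, 14, 48, 44]
t=1: [36, 38, 48, 49]
t=2: [60, 59, 64, 63]
t=3: [56, 56, 55, 54]
t=4: [64, 63, 64, 64]
t=5: [52, 52, 52, 52]
t=6: [69, 69, 69, 69]
t=7: [44, 44, 44, 44]
t=8: [63, 63, 63, 63]
t=9: [53, 53, 53, 53]
t=10: [68, 68, 68, 68]
t=11: [46, 46, 46, 46]
t=12: [66, 66, 66, 66]
t=13: [49, 49, 49, 49]
t=14: [71, 71, 71, 71]
t=15: [42, 42, 42, 42]
t=16: [60, 60, 60, 60]
t=17: [58, 58, 58, 58]
t=18: [60, 60, 60, 60]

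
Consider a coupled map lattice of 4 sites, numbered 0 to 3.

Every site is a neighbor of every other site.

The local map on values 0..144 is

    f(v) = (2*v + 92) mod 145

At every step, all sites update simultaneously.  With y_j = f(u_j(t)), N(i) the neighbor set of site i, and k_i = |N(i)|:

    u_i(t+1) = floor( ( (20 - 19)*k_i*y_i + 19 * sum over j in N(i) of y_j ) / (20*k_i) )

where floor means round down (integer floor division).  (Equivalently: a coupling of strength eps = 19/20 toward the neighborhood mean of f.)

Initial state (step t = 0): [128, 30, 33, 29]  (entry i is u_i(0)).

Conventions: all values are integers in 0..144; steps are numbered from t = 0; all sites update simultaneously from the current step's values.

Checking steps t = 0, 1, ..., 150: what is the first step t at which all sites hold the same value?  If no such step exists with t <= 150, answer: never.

Simulating step by step:
t=0: [128, 30, 33, 29]  (not all equal)
t=1: [10, 24, 22, 24]  (not all equal)
t=2: [137, 129, 130, 129]  (not all equal)
t=3: [61, 65, 65, 65]  (not all equal)
t=4: [76, 74, 74, 74]  (not all equal)
t=5: [95, 96, 96, 96]  (not all equal)
t=6: [138, 138, 138, 138]  (all equal)

Answer: 6
Key observation: Synchronization is absorbing here: once all sites are equal they stay equal, and step 6 is the first all-equal step.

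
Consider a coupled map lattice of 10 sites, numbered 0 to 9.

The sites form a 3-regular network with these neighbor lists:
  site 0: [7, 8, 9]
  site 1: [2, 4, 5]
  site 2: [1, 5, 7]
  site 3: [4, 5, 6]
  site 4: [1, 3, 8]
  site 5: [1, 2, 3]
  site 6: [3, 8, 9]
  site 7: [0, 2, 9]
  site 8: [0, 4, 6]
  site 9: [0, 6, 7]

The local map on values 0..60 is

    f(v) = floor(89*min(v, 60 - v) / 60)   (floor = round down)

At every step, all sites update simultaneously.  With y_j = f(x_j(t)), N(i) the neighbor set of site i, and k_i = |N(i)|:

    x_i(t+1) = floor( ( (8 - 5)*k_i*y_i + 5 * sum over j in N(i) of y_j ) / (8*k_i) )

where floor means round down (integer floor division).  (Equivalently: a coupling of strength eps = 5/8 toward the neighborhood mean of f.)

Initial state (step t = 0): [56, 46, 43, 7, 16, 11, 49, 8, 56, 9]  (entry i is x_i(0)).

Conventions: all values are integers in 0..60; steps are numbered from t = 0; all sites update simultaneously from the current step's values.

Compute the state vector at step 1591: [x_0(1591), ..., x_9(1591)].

Simulating step by step:
t=0: [56, 46, 43, 7, 16, 11, 49, 8, 56, 9]
t=1: [7, 20, 19, 15, 15, 17, 11, 13, 11, 11]
t=2: [14, 26, 25, 21, 22, 25, 17, 18, 16, 15]
t=3: [22, 36, 34, 31, 31, 35, 25, 26, 24, 23]
t=4: [34, 37, 37, 40, 39, 38, 37, 35, 36, 35]
t=5: [36, 32, 34, 31, 32, 32, 33, 36, 34, 36]
t=6: [35, 40, 38, 41, 40, 40, 39, 35, 38, 36]
t=7: [35, 29, 31, 29, 29, 29, 31, 35, 32, 35]
t=8: [37, 43, 41, 43, 42, 43, 41, 38, 41, 38]
t=9: [31, 25, 27, 25, 26, 25, 28, 31, 28, 31]
t=10: [42, 37, 39, 38, 38, 37, 40, 42, 40, 42]
t=11: [26, 32, 31, 31, 31, 32, 29, 27, 29, 26]
t=12: [39, 41, 41, 42, 42, 41, 41, 39, 41, 39]
t=13: [30, 27, 28, 26, 26, 27, 28, 30, 28, 30]
t=14: [43, 39, 41, 39, 39, 39, 41, 43, 41, 43]
t=15: [25, 30, 28, 30, 30, 30, 28, 25, 28, 25]
t=16: [37, 43, 41, 43, 43, 43, 40, 37, 40, 37]
t=17: [32, 25, 28, 25, 25, 25, 29, 32, 29, 32]
t=18: [41, 37, 39, 38, 38, 37, 41, 41, 41, 41]
t=19: [28, 32, 31, 31, 31, 32, 28, 28, 28, 28]
t=20: [41, 41, 41, 42, 42, 41, 41, 41, 41, 41]
t=21: [28, 27, 28, 26, 26, 27, 27, 28, 27, 28]
t=22: [40, 39, 40, 38, 38, 39, 39, 41, 39, 40]
t=23: [29, 30, 29, 31, 31, 30, 30, 28, 30, 29]
t=24: [42, 43, 43, 43, 43, 43, 43, 42, 43, 42]
t=25: [25, 25, 25, 25, 25, 25, 25, 25, 25, 25]
t=26: [37, 37, 37, 37, 37, 37, 37, 37, 37, 37]
t=27: [34, 34, 34, 34, 34, 34, 34, 34, 34, 34]
t=28: [38, 38, 38, 38, 38, 38, 38, 38, 38, 38]
t=29: [32, 32, 32, 32, 32, 32, 32, 32, 32, 32]
t=30: [41, 41, 41, 41, 41, 41, 41, 41, 41, 41]
t=31: [28, 28, 28, 28, 28, 28, 28, 28, 28, 28]
t=32: [41, 41, 41, 41, 41, 41, 41, 41, 41, 41]

Answer: [28, 28, 28, 28, 28, 28, 28, 28, 28, 28]
Key observation: The state at step 30, [41, 41, 41, 41, 41, 41, 41, 41, 41, 41], reappears at step 32: the system is in a cycle of period 2 from step 30 on.  Therefore the state at step 1591 equals the state at step 30 + ((1591 - 30) mod 2) = 31, which is [28, 28, 28, 28, 28, 28, 28, 28, 28, 28].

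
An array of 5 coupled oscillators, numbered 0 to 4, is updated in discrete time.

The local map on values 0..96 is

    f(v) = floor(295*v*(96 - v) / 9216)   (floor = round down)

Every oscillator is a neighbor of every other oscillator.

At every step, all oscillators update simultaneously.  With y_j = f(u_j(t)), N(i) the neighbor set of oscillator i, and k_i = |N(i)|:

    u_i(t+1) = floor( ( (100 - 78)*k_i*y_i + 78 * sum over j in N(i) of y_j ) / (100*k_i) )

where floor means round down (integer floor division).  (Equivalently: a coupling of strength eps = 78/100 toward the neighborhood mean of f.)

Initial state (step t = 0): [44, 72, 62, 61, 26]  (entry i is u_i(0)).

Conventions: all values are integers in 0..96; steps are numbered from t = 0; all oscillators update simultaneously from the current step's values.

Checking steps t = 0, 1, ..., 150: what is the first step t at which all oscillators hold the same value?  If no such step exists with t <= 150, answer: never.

Answer: 2
Key observation: Synchronization is absorbing here: once all oscillators are equal they stay equal, and step 2 is the first all-equal step.

Derivation:
t=0: [44, 72, 62, 61, 26]  (not all equal)
t=1: [64, 63, 64, 64, 64]  (not all equal)
t=2: [65, 65, 65, 65, 65]  (all equal)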